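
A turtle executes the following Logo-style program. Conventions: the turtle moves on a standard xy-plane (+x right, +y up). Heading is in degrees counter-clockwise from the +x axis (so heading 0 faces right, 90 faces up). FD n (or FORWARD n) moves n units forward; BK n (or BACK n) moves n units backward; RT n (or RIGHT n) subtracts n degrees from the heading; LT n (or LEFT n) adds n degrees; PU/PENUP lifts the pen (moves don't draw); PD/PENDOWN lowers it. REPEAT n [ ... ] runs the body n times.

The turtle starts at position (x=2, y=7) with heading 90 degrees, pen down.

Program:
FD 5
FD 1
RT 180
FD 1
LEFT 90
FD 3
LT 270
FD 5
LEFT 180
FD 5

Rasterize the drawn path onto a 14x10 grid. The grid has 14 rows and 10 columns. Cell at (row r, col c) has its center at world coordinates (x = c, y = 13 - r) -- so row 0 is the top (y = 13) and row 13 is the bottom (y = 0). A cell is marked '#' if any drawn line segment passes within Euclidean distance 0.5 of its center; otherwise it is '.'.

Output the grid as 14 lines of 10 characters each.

Segment 0: (2,7) -> (2,12)
Segment 1: (2,12) -> (2,13)
Segment 2: (2,13) -> (2,12)
Segment 3: (2,12) -> (5,12)
Segment 4: (5,12) -> (5,7)
Segment 5: (5,7) -> (5,12)

Answer: ..#.......
..####....
..#..#....
..#..#....
..#..#....
..#..#....
..#..#....
..........
..........
..........
..........
..........
..........
..........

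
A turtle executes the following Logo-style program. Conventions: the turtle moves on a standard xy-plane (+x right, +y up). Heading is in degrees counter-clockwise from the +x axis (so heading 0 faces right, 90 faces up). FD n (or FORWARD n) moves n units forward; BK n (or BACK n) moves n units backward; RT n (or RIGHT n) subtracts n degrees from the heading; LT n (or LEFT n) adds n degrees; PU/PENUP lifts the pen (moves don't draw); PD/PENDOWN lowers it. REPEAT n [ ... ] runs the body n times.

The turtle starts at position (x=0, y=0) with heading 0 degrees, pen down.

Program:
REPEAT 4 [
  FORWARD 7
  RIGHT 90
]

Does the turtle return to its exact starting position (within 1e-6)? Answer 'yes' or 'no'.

Answer: yes

Derivation:
Executing turtle program step by step:
Start: pos=(0,0), heading=0, pen down
REPEAT 4 [
  -- iteration 1/4 --
  FD 7: (0,0) -> (7,0) [heading=0, draw]
  RT 90: heading 0 -> 270
  -- iteration 2/4 --
  FD 7: (7,0) -> (7,-7) [heading=270, draw]
  RT 90: heading 270 -> 180
  -- iteration 3/4 --
  FD 7: (7,-7) -> (0,-7) [heading=180, draw]
  RT 90: heading 180 -> 90
  -- iteration 4/4 --
  FD 7: (0,-7) -> (0,0) [heading=90, draw]
  RT 90: heading 90 -> 0
]
Final: pos=(0,0), heading=0, 4 segment(s) drawn

Start position: (0, 0)
Final position: (0, 0)
Distance = 0; < 1e-6 -> CLOSED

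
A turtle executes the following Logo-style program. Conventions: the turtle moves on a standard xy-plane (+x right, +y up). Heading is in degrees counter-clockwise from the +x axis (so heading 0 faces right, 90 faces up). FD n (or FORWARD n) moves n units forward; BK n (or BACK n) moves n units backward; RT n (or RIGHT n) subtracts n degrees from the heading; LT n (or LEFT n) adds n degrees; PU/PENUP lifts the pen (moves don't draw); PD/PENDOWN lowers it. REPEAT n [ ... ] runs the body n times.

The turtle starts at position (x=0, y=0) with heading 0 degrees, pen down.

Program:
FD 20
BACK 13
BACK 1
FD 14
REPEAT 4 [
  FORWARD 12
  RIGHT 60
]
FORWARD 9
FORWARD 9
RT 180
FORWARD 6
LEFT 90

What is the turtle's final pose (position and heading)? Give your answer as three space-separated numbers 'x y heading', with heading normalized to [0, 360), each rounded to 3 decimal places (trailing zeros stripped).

Answer: 14 -10.392 30

Derivation:
Executing turtle program step by step:
Start: pos=(0,0), heading=0, pen down
FD 20: (0,0) -> (20,0) [heading=0, draw]
BK 13: (20,0) -> (7,0) [heading=0, draw]
BK 1: (7,0) -> (6,0) [heading=0, draw]
FD 14: (6,0) -> (20,0) [heading=0, draw]
REPEAT 4 [
  -- iteration 1/4 --
  FD 12: (20,0) -> (32,0) [heading=0, draw]
  RT 60: heading 0 -> 300
  -- iteration 2/4 --
  FD 12: (32,0) -> (38,-10.392) [heading=300, draw]
  RT 60: heading 300 -> 240
  -- iteration 3/4 --
  FD 12: (38,-10.392) -> (32,-20.785) [heading=240, draw]
  RT 60: heading 240 -> 180
  -- iteration 4/4 --
  FD 12: (32,-20.785) -> (20,-20.785) [heading=180, draw]
  RT 60: heading 180 -> 120
]
FD 9: (20,-20.785) -> (15.5,-12.99) [heading=120, draw]
FD 9: (15.5,-12.99) -> (11,-5.196) [heading=120, draw]
RT 180: heading 120 -> 300
FD 6: (11,-5.196) -> (14,-10.392) [heading=300, draw]
LT 90: heading 300 -> 30
Final: pos=(14,-10.392), heading=30, 11 segment(s) drawn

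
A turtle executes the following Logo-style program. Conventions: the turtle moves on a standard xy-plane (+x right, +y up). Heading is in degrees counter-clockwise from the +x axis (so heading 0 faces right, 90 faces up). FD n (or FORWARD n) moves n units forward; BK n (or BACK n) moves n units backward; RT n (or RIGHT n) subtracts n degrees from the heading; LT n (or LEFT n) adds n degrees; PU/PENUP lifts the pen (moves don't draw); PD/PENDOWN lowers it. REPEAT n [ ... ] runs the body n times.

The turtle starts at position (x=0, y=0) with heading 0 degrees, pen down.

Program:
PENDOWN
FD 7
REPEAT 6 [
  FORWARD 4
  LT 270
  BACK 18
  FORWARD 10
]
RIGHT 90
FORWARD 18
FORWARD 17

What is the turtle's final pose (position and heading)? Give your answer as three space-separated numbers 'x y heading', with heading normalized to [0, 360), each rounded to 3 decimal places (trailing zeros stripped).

Answer: 19 39 90

Derivation:
Executing turtle program step by step:
Start: pos=(0,0), heading=0, pen down
PD: pen down
FD 7: (0,0) -> (7,0) [heading=0, draw]
REPEAT 6 [
  -- iteration 1/6 --
  FD 4: (7,0) -> (11,0) [heading=0, draw]
  LT 270: heading 0 -> 270
  BK 18: (11,0) -> (11,18) [heading=270, draw]
  FD 10: (11,18) -> (11,8) [heading=270, draw]
  -- iteration 2/6 --
  FD 4: (11,8) -> (11,4) [heading=270, draw]
  LT 270: heading 270 -> 180
  BK 18: (11,4) -> (29,4) [heading=180, draw]
  FD 10: (29,4) -> (19,4) [heading=180, draw]
  -- iteration 3/6 --
  FD 4: (19,4) -> (15,4) [heading=180, draw]
  LT 270: heading 180 -> 90
  BK 18: (15,4) -> (15,-14) [heading=90, draw]
  FD 10: (15,-14) -> (15,-4) [heading=90, draw]
  -- iteration 4/6 --
  FD 4: (15,-4) -> (15,0) [heading=90, draw]
  LT 270: heading 90 -> 0
  BK 18: (15,0) -> (-3,0) [heading=0, draw]
  FD 10: (-3,0) -> (7,0) [heading=0, draw]
  -- iteration 5/6 --
  FD 4: (7,0) -> (11,0) [heading=0, draw]
  LT 270: heading 0 -> 270
  BK 18: (11,0) -> (11,18) [heading=270, draw]
  FD 10: (11,18) -> (11,8) [heading=270, draw]
  -- iteration 6/6 --
  FD 4: (11,8) -> (11,4) [heading=270, draw]
  LT 270: heading 270 -> 180
  BK 18: (11,4) -> (29,4) [heading=180, draw]
  FD 10: (29,4) -> (19,4) [heading=180, draw]
]
RT 90: heading 180 -> 90
FD 18: (19,4) -> (19,22) [heading=90, draw]
FD 17: (19,22) -> (19,39) [heading=90, draw]
Final: pos=(19,39), heading=90, 21 segment(s) drawn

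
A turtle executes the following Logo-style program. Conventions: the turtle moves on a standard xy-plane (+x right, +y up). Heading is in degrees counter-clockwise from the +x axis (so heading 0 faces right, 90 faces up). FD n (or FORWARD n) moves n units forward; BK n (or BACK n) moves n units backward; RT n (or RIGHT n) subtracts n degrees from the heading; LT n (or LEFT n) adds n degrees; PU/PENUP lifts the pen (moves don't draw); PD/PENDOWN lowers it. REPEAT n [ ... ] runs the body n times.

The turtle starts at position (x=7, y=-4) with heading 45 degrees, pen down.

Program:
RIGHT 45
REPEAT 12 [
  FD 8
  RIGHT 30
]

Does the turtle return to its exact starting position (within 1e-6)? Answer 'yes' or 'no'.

Answer: yes

Derivation:
Executing turtle program step by step:
Start: pos=(7,-4), heading=45, pen down
RT 45: heading 45 -> 0
REPEAT 12 [
  -- iteration 1/12 --
  FD 8: (7,-4) -> (15,-4) [heading=0, draw]
  RT 30: heading 0 -> 330
  -- iteration 2/12 --
  FD 8: (15,-4) -> (21.928,-8) [heading=330, draw]
  RT 30: heading 330 -> 300
  -- iteration 3/12 --
  FD 8: (21.928,-8) -> (25.928,-14.928) [heading=300, draw]
  RT 30: heading 300 -> 270
  -- iteration 4/12 --
  FD 8: (25.928,-14.928) -> (25.928,-22.928) [heading=270, draw]
  RT 30: heading 270 -> 240
  -- iteration 5/12 --
  FD 8: (25.928,-22.928) -> (21.928,-29.856) [heading=240, draw]
  RT 30: heading 240 -> 210
  -- iteration 6/12 --
  FD 8: (21.928,-29.856) -> (15,-33.856) [heading=210, draw]
  RT 30: heading 210 -> 180
  -- iteration 7/12 --
  FD 8: (15,-33.856) -> (7,-33.856) [heading=180, draw]
  RT 30: heading 180 -> 150
  -- iteration 8/12 --
  FD 8: (7,-33.856) -> (0.072,-29.856) [heading=150, draw]
  RT 30: heading 150 -> 120
  -- iteration 9/12 --
  FD 8: (0.072,-29.856) -> (-3.928,-22.928) [heading=120, draw]
  RT 30: heading 120 -> 90
  -- iteration 10/12 --
  FD 8: (-3.928,-22.928) -> (-3.928,-14.928) [heading=90, draw]
  RT 30: heading 90 -> 60
  -- iteration 11/12 --
  FD 8: (-3.928,-14.928) -> (0.072,-8) [heading=60, draw]
  RT 30: heading 60 -> 30
  -- iteration 12/12 --
  FD 8: (0.072,-8) -> (7,-4) [heading=30, draw]
  RT 30: heading 30 -> 0
]
Final: pos=(7,-4), heading=0, 12 segment(s) drawn

Start position: (7, -4)
Final position: (7, -4)
Distance = 0; < 1e-6 -> CLOSED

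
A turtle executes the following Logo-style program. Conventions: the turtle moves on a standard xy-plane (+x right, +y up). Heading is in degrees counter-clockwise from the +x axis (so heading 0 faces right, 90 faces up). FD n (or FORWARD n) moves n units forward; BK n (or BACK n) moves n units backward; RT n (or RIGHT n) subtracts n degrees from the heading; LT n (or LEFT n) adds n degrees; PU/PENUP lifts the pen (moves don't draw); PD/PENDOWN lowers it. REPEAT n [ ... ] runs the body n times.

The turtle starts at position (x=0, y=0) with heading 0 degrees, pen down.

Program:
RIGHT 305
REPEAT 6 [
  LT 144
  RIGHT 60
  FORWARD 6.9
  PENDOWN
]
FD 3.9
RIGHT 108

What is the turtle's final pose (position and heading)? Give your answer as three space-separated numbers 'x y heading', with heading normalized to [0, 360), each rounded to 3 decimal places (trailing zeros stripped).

Executing turtle program step by step:
Start: pos=(0,0), heading=0, pen down
RT 305: heading 0 -> 55
REPEAT 6 [
  -- iteration 1/6 --
  LT 144: heading 55 -> 199
  RT 60: heading 199 -> 139
  FD 6.9: (0,0) -> (-5.207,4.527) [heading=139, draw]
  PD: pen down
  -- iteration 2/6 --
  LT 144: heading 139 -> 283
  RT 60: heading 283 -> 223
  FD 6.9: (-5.207,4.527) -> (-10.254,-0.179) [heading=223, draw]
  PD: pen down
  -- iteration 3/6 --
  LT 144: heading 223 -> 7
  RT 60: heading 7 -> 307
  FD 6.9: (-10.254,-0.179) -> (-6.101,-5.69) [heading=307, draw]
  PD: pen down
  -- iteration 4/6 --
  LT 144: heading 307 -> 91
  RT 60: heading 91 -> 31
  FD 6.9: (-6.101,-5.69) -> (-0.187,-2.136) [heading=31, draw]
  PD: pen down
  -- iteration 5/6 --
  LT 144: heading 31 -> 175
  RT 60: heading 175 -> 115
  FD 6.9: (-0.187,-2.136) -> (-3.103,4.118) [heading=115, draw]
  PD: pen down
  -- iteration 6/6 --
  LT 144: heading 115 -> 259
  RT 60: heading 259 -> 199
  FD 6.9: (-3.103,4.118) -> (-9.627,1.871) [heading=199, draw]
  PD: pen down
]
FD 3.9: (-9.627,1.871) -> (-13.315,0.602) [heading=199, draw]
RT 108: heading 199 -> 91
Final: pos=(-13.315,0.602), heading=91, 7 segment(s) drawn

Answer: -13.315 0.602 91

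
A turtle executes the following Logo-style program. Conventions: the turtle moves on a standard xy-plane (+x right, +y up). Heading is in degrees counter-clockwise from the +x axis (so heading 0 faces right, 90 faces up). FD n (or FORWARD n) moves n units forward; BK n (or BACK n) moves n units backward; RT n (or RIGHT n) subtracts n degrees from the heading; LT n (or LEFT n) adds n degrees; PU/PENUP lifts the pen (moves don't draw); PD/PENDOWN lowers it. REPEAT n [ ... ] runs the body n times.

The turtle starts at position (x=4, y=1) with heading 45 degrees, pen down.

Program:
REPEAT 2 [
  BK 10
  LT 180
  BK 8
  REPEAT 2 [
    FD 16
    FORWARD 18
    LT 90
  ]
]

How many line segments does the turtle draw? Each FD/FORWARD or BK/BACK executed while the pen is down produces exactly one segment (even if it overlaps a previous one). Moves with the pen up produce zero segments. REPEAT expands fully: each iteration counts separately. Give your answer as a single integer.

Answer: 12

Derivation:
Executing turtle program step by step:
Start: pos=(4,1), heading=45, pen down
REPEAT 2 [
  -- iteration 1/2 --
  BK 10: (4,1) -> (-3.071,-6.071) [heading=45, draw]
  LT 180: heading 45 -> 225
  BK 8: (-3.071,-6.071) -> (2.586,-0.414) [heading=225, draw]
  REPEAT 2 [
    -- iteration 1/2 --
    FD 16: (2.586,-0.414) -> (-8.728,-11.728) [heading=225, draw]
    FD 18: (-8.728,-11.728) -> (-21.456,-24.456) [heading=225, draw]
    LT 90: heading 225 -> 315
    -- iteration 2/2 --
    FD 16: (-21.456,-24.456) -> (-10.142,-35.77) [heading=315, draw]
    FD 18: (-10.142,-35.77) -> (2.586,-48.497) [heading=315, draw]
    LT 90: heading 315 -> 45
  ]
  -- iteration 2/2 --
  BK 10: (2.586,-48.497) -> (-4.485,-55.569) [heading=45, draw]
  LT 180: heading 45 -> 225
  BK 8: (-4.485,-55.569) -> (1.172,-49.912) [heading=225, draw]
  REPEAT 2 [
    -- iteration 1/2 --
    FD 16: (1.172,-49.912) -> (-10.142,-61.225) [heading=225, draw]
    FD 18: (-10.142,-61.225) -> (-22.87,-73.953) [heading=225, draw]
    LT 90: heading 225 -> 315
    -- iteration 2/2 --
    FD 16: (-22.87,-73.953) -> (-11.556,-85.267) [heading=315, draw]
    FD 18: (-11.556,-85.267) -> (1.172,-97.995) [heading=315, draw]
    LT 90: heading 315 -> 45
  ]
]
Final: pos=(1.172,-97.995), heading=45, 12 segment(s) drawn
Segments drawn: 12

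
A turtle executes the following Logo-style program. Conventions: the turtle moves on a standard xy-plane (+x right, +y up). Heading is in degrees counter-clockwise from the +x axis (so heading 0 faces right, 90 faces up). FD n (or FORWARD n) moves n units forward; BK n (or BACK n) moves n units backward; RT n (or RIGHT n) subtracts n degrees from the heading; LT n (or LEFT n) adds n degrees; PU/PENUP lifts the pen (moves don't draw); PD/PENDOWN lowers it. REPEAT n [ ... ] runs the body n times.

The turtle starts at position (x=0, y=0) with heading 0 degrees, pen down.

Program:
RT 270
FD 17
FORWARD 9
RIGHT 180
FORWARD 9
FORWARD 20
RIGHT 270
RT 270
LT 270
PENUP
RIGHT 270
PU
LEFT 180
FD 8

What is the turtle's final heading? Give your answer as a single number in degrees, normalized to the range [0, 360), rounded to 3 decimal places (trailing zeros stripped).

Executing turtle program step by step:
Start: pos=(0,0), heading=0, pen down
RT 270: heading 0 -> 90
FD 17: (0,0) -> (0,17) [heading=90, draw]
FD 9: (0,17) -> (0,26) [heading=90, draw]
RT 180: heading 90 -> 270
FD 9: (0,26) -> (0,17) [heading=270, draw]
FD 20: (0,17) -> (0,-3) [heading=270, draw]
RT 270: heading 270 -> 0
RT 270: heading 0 -> 90
LT 270: heading 90 -> 0
PU: pen up
RT 270: heading 0 -> 90
PU: pen up
LT 180: heading 90 -> 270
FD 8: (0,-3) -> (0,-11) [heading=270, move]
Final: pos=(0,-11), heading=270, 4 segment(s) drawn

Answer: 270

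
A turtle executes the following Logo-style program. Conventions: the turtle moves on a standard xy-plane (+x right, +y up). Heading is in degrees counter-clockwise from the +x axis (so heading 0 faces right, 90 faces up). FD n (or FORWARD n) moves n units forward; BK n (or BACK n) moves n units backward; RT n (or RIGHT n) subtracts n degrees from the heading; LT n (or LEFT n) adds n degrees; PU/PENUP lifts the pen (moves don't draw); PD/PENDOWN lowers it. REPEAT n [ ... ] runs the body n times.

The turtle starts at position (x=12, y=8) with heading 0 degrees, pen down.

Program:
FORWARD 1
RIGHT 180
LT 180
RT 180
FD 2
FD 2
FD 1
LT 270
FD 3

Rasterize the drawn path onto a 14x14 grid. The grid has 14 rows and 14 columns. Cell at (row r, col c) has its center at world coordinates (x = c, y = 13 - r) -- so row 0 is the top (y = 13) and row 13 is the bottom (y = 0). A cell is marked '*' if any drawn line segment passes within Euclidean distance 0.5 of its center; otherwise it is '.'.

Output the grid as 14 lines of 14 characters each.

Segment 0: (12,8) -> (13,8)
Segment 1: (13,8) -> (11,8)
Segment 2: (11,8) -> (9,8)
Segment 3: (9,8) -> (8,8)
Segment 4: (8,8) -> (8,11)

Answer: ..............
..............
........*.....
........*.....
........*.....
........******
..............
..............
..............
..............
..............
..............
..............
..............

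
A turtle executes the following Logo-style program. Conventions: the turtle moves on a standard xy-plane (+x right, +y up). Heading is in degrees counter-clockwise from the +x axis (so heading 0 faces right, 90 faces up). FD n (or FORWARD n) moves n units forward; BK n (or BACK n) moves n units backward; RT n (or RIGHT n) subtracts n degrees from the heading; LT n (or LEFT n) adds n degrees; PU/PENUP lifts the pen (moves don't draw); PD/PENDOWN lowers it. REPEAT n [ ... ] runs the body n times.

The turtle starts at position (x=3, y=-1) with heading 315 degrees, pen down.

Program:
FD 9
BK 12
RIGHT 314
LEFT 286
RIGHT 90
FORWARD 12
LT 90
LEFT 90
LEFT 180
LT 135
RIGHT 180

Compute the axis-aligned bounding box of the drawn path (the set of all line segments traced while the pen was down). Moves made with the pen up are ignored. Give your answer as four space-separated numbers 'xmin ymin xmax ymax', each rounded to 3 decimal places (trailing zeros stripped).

Answer: -10.597 -7.364 9.364 1.121

Derivation:
Executing turtle program step by step:
Start: pos=(3,-1), heading=315, pen down
FD 9: (3,-1) -> (9.364,-7.364) [heading=315, draw]
BK 12: (9.364,-7.364) -> (0.879,1.121) [heading=315, draw]
RT 314: heading 315 -> 1
LT 286: heading 1 -> 287
RT 90: heading 287 -> 197
FD 12: (0.879,1.121) -> (-10.597,-2.387) [heading=197, draw]
LT 90: heading 197 -> 287
LT 90: heading 287 -> 17
LT 180: heading 17 -> 197
LT 135: heading 197 -> 332
RT 180: heading 332 -> 152
Final: pos=(-10.597,-2.387), heading=152, 3 segment(s) drawn

Segment endpoints: x in {-10.597, 0.879, 3, 9.364}, y in {-7.364, -2.387, -1, 1.121}
xmin=-10.597, ymin=-7.364, xmax=9.364, ymax=1.121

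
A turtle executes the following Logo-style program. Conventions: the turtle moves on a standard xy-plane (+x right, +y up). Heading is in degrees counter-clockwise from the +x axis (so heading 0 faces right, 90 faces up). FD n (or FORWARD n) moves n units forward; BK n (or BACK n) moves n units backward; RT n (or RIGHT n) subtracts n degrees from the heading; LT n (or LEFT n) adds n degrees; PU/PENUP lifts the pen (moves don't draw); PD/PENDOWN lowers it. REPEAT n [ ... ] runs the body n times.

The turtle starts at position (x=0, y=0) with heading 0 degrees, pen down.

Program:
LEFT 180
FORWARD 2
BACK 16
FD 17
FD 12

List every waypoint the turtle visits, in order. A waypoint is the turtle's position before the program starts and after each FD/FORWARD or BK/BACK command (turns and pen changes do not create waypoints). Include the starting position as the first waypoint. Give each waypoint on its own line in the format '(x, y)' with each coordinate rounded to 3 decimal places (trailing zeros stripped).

Executing turtle program step by step:
Start: pos=(0,0), heading=0, pen down
LT 180: heading 0 -> 180
FD 2: (0,0) -> (-2,0) [heading=180, draw]
BK 16: (-2,0) -> (14,0) [heading=180, draw]
FD 17: (14,0) -> (-3,0) [heading=180, draw]
FD 12: (-3,0) -> (-15,0) [heading=180, draw]
Final: pos=(-15,0), heading=180, 4 segment(s) drawn
Waypoints (5 total):
(0, 0)
(-2, 0)
(14, 0)
(-3, 0)
(-15, 0)

Answer: (0, 0)
(-2, 0)
(14, 0)
(-3, 0)
(-15, 0)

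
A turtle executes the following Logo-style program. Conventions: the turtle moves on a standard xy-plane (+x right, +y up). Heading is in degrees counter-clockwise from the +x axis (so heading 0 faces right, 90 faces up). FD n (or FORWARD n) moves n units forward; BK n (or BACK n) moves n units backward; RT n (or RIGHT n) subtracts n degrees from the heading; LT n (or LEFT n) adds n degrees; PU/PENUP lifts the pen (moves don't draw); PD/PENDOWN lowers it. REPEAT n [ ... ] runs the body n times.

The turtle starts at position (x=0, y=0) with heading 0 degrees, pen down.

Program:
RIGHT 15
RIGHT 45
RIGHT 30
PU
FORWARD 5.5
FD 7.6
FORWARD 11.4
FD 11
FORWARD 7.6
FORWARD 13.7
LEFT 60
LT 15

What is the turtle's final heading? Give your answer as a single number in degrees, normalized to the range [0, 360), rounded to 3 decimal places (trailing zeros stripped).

Executing turtle program step by step:
Start: pos=(0,0), heading=0, pen down
RT 15: heading 0 -> 345
RT 45: heading 345 -> 300
RT 30: heading 300 -> 270
PU: pen up
FD 5.5: (0,0) -> (0,-5.5) [heading=270, move]
FD 7.6: (0,-5.5) -> (0,-13.1) [heading=270, move]
FD 11.4: (0,-13.1) -> (0,-24.5) [heading=270, move]
FD 11: (0,-24.5) -> (0,-35.5) [heading=270, move]
FD 7.6: (0,-35.5) -> (0,-43.1) [heading=270, move]
FD 13.7: (0,-43.1) -> (0,-56.8) [heading=270, move]
LT 60: heading 270 -> 330
LT 15: heading 330 -> 345
Final: pos=(0,-56.8), heading=345, 0 segment(s) drawn

Answer: 345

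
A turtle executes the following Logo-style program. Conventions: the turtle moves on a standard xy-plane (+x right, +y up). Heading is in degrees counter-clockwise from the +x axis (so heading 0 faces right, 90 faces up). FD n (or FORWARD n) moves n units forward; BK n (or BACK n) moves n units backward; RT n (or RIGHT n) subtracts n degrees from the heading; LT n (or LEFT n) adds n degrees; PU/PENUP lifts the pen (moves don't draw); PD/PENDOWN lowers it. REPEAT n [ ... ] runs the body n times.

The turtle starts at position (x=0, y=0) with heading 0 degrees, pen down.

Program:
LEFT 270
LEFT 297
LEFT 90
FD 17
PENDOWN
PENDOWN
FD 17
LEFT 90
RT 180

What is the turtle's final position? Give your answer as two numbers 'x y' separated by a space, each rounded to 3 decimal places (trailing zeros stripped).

Answer: 15.436 -30.294

Derivation:
Executing turtle program step by step:
Start: pos=(0,0), heading=0, pen down
LT 270: heading 0 -> 270
LT 297: heading 270 -> 207
LT 90: heading 207 -> 297
FD 17: (0,0) -> (7.718,-15.147) [heading=297, draw]
PD: pen down
PD: pen down
FD 17: (7.718,-15.147) -> (15.436,-30.294) [heading=297, draw]
LT 90: heading 297 -> 27
RT 180: heading 27 -> 207
Final: pos=(15.436,-30.294), heading=207, 2 segment(s) drawn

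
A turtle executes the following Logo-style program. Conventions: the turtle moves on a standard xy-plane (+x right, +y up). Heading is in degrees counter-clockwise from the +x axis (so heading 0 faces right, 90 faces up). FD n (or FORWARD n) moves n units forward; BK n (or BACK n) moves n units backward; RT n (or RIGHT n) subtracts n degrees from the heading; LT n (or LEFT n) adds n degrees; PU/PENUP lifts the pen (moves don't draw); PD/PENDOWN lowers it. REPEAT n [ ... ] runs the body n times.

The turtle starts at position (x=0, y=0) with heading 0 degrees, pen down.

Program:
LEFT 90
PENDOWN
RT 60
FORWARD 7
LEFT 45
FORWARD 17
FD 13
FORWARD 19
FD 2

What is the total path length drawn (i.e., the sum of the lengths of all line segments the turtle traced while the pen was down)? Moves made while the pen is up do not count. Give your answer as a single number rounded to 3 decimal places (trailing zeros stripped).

Answer: 58

Derivation:
Executing turtle program step by step:
Start: pos=(0,0), heading=0, pen down
LT 90: heading 0 -> 90
PD: pen down
RT 60: heading 90 -> 30
FD 7: (0,0) -> (6.062,3.5) [heading=30, draw]
LT 45: heading 30 -> 75
FD 17: (6.062,3.5) -> (10.462,19.921) [heading=75, draw]
FD 13: (10.462,19.921) -> (13.827,32.478) [heading=75, draw]
FD 19: (13.827,32.478) -> (18.744,50.83) [heading=75, draw]
FD 2: (18.744,50.83) -> (19.262,52.762) [heading=75, draw]
Final: pos=(19.262,52.762), heading=75, 5 segment(s) drawn

Segment lengths:
  seg 1: (0,0) -> (6.062,3.5), length = 7
  seg 2: (6.062,3.5) -> (10.462,19.921), length = 17
  seg 3: (10.462,19.921) -> (13.827,32.478), length = 13
  seg 4: (13.827,32.478) -> (18.744,50.83), length = 19
  seg 5: (18.744,50.83) -> (19.262,52.762), length = 2
Total = 58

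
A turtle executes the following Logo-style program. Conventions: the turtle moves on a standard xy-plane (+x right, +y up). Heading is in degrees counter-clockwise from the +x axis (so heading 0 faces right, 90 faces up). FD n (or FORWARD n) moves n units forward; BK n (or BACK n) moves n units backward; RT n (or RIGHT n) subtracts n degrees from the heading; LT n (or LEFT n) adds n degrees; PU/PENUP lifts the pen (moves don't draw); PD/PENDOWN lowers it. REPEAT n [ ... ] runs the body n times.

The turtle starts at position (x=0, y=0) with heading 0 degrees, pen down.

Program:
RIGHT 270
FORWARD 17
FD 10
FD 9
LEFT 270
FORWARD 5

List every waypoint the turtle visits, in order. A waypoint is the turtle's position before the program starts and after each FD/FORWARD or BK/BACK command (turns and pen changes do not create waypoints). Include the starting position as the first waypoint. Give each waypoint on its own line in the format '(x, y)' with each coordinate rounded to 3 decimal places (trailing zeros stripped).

Executing turtle program step by step:
Start: pos=(0,0), heading=0, pen down
RT 270: heading 0 -> 90
FD 17: (0,0) -> (0,17) [heading=90, draw]
FD 10: (0,17) -> (0,27) [heading=90, draw]
FD 9: (0,27) -> (0,36) [heading=90, draw]
LT 270: heading 90 -> 0
FD 5: (0,36) -> (5,36) [heading=0, draw]
Final: pos=(5,36), heading=0, 4 segment(s) drawn
Waypoints (5 total):
(0, 0)
(0, 17)
(0, 27)
(0, 36)
(5, 36)

Answer: (0, 0)
(0, 17)
(0, 27)
(0, 36)
(5, 36)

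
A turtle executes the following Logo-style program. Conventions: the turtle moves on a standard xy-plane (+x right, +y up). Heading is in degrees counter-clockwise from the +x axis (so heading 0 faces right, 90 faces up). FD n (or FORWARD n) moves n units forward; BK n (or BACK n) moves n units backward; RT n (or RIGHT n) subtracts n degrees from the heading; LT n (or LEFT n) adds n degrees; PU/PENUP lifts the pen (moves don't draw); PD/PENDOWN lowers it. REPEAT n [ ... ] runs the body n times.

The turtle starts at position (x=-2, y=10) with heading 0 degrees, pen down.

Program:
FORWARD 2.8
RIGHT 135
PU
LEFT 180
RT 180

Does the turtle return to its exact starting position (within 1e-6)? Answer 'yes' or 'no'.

Answer: no

Derivation:
Executing turtle program step by step:
Start: pos=(-2,10), heading=0, pen down
FD 2.8: (-2,10) -> (0.8,10) [heading=0, draw]
RT 135: heading 0 -> 225
PU: pen up
LT 180: heading 225 -> 45
RT 180: heading 45 -> 225
Final: pos=(0.8,10), heading=225, 1 segment(s) drawn

Start position: (-2, 10)
Final position: (0.8, 10)
Distance = 2.8; >= 1e-6 -> NOT closed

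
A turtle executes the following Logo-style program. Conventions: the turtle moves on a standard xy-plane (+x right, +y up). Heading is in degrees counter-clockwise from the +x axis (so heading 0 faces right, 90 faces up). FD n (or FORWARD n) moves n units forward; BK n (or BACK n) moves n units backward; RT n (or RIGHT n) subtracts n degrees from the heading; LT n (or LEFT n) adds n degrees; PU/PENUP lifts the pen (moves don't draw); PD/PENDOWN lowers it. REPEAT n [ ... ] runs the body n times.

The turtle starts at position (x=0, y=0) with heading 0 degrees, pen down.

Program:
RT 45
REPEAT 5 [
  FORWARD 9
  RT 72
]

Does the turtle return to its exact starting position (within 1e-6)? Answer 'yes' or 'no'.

Answer: yes

Derivation:
Executing turtle program step by step:
Start: pos=(0,0), heading=0, pen down
RT 45: heading 0 -> 315
REPEAT 5 [
  -- iteration 1/5 --
  FD 9: (0,0) -> (6.364,-6.364) [heading=315, draw]
  RT 72: heading 315 -> 243
  -- iteration 2/5 --
  FD 9: (6.364,-6.364) -> (2.278,-14.383) [heading=243, draw]
  RT 72: heading 243 -> 171
  -- iteration 3/5 --
  FD 9: (2.278,-14.383) -> (-6.611,-12.975) [heading=171, draw]
  RT 72: heading 171 -> 99
  -- iteration 4/5 --
  FD 9: (-6.611,-12.975) -> (-8.019,-4.086) [heading=99, draw]
  RT 72: heading 99 -> 27
  -- iteration 5/5 --
  FD 9: (-8.019,-4.086) -> (0,0) [heading=27, draw]
  RT 72: heading 27 -> 315
]
Final: pos=(0,0), heading=315, 5 segment(s) drawn

Start position: (0, 0)
Final position: (0, 0)
Distance = 0; < 1e-6 -> CLOSED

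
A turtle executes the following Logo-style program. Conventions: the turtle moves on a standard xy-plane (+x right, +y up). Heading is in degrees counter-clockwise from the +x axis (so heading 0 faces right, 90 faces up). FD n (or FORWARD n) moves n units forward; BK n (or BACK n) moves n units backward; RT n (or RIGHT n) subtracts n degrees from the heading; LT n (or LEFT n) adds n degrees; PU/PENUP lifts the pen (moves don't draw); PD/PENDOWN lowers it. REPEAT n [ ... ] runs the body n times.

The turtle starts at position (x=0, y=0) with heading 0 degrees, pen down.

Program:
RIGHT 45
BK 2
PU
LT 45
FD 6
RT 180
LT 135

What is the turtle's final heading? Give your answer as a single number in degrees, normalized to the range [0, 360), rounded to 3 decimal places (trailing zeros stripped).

Executing turtle program step by step:
Start: pos=(0,0), heading=0, pen down
RT 45: heading 0 -> 315
BK 2: (0,0) -> (-1.414,1.414) [heading=315, draw]
PU: pen up
LT 45: heading 315 -> 0
FD 6: (-1.414,1.414) -> (4.586,1.414) [heading=0, move]
RT 180: heading 0 -> 180
LT 135: heading 180 -> 315
Final: pos=(4.586,1.414), heading=315, 1 segment(s) drawn

Answer: 315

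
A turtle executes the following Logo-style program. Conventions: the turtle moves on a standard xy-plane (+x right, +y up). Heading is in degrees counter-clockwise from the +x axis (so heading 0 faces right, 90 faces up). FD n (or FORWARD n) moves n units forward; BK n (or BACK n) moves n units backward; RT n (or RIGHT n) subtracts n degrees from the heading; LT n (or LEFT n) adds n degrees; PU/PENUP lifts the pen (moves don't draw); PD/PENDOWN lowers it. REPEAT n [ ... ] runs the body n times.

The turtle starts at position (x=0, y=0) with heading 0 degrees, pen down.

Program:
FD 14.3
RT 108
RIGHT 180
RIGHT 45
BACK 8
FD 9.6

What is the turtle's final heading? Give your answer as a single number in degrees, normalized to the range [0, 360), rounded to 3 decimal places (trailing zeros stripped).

Executing turtle program step by step:
Start: pos=(0,0), heading=0, pen down
FD 14.3: (0,0) -> (14.3,0) [heading=0, draw]
RT 108: heading 0 -> 252
RT 180: heading 252 -> 72
RT 45: heading 72 -> 27
BK 8: (14.3,0) -> (7.172,-3.632) [heading=27, draw]
FD 9.6: (7.172,-3.632) -> (15.726,0.726) [heading=27, draw]
Final: pos=(15.726,0.726), heading=27, 3 segment(s) drawn

Answer: 27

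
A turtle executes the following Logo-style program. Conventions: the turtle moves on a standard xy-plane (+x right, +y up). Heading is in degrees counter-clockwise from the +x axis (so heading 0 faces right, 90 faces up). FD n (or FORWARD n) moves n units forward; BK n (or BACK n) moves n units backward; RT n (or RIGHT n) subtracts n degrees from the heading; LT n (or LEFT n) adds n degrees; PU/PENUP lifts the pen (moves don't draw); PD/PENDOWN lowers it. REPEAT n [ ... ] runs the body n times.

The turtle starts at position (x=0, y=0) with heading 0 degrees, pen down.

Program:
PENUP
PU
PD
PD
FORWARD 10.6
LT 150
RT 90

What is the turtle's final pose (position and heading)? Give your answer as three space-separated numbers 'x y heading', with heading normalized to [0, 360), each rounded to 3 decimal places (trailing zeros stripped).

Executing turtle program step by step:
Start: pos=(0,0), heading=0, pen down
PU: pen up
PU: pen up
PD: pen down
PD: pen down
FD 10.6: (0,0) -> (10.6,0) [heading=0, draw]
LT 150: heading 0 -> 150
RT 90: heading 150 -> 60
Final: pos=(10.6,0), heading=60, 1 segment(s) drawn

Answer: 10.6 0 60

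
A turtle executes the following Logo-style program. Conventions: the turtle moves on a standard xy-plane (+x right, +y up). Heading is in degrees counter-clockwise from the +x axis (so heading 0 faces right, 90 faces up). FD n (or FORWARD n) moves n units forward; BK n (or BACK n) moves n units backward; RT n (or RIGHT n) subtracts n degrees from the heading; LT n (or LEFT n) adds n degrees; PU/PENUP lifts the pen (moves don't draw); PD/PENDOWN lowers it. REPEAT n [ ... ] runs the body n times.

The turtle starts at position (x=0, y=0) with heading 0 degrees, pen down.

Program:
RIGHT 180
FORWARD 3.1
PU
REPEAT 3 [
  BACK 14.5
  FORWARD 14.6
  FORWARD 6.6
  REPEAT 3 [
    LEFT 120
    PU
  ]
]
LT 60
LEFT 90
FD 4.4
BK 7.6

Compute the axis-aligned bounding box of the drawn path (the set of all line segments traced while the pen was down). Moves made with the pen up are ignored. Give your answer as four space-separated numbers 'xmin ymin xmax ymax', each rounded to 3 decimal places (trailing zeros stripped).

Executing turtle program step by step:
Start: pos=(0,0), heading=0, pen down
RT 180: heading 0 -> 180
FD 3.1: (0,0) -> (-3.1,0) [heading=180, draw]
PU: pen up
REPEAT 3 [
  -- iteration 1/3 --
  BK 14.5: (-3.1,0) -> (11.4,0) [heading=180, move]
  FD 14.6: (11.4,0) -> (-3.2,0) [heading=180, move]
  FD 6.6: (-3.2,0) -> (-9.8,0) [heading=180, move]
  REPEAT 3 [
    -- iteration 1/3 --
    LT 120: heading 180 -> 300
    PU: pen up
    -- iteration 2/3 --
    LT 120: heading 300 -> 60
    PU: pen up
    -- iteration 3/3 --
    LT 120: heading 60 -> 180
    PU: pen up
  ]
  -- iteration 2/3 --
  BK 14.5: (-9.8,0) -> (4.7,0) [heading=180, move]
  FD 14.6: (4.7,0) -> (-9.9,0) [heading=180, move]
  FD 6.6: (-9.9,0) -> (-16.5,0) [heading=180, move]
  REPEAT 3 [
    -- iteration 1/3 --
    LT 120: heading 180 -> 300
    PU: pen up
    -- iteration 2/3 --
    LT 120: heading 300 -> 60
    PU: pen up
    -- iteration 3/3 --
    LT 120: heading 60 -> 180
    PU: pen up
  ]
  -- iteration 3/3 --
  BK 14.5: (-16.5,0) -> (-2,0) [heading=180, move]
  FD 14.6: (-2,0) -> (-16.6,0) [heading=180, move]
  FD 6.6: (-16.6,0) -> (-23.2,0) [heading=180, move]
  REPEAT 3 [
    -- iteration 1/3 --
    LT 120: heading 180 -> 300
    PU: pen up
    -- iteration 2/3 --
    LT 120: heading 300 -> 60
    PU: pen up
    -- iteration 3/3 --
    LT 120: heading 60 -> 180
    PU: pen up
  ]
]
LT 60: heading 180 -> 240
LT 90: heading 240 -> 330
FD 4.4: (-23.2,0) -> (-19.389,-2.2) [heading=330, move]
BK 7.6: (-19.389,-2.2) -> (-25.971,1.6) [heading=330, move]
Final: pos=(-25.971,1.6), heading=330, 1 segment(s) drawn

Segment endpoints: x in {-3.1, 0}, y in {0, 0}
xmin=-3.1, ymin=0, xmax=0, ymax=0

Answer: -3.1 0 0 0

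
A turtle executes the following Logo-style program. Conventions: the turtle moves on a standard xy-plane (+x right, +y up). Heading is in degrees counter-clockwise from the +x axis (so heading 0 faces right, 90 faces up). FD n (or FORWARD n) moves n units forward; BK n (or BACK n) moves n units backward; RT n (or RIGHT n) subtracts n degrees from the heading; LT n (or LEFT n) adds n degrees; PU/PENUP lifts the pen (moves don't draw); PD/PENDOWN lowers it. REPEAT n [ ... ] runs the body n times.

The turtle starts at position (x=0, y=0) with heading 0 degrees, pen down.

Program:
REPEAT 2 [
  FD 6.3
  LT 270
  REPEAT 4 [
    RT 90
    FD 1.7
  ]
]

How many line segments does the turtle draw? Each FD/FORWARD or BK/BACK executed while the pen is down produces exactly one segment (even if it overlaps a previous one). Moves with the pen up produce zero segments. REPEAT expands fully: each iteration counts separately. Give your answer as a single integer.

Executing turtle program step by step:
Start: pos=(0,0), heading=0, pen down
REPEAT 2 [
  -- iteration 1/2 --
  FD 6.3: (0,0) -> (6.3,0) [heading=0, draw]
  LT 270: heading 0 -> 270
  REPEAT 4 [
    -- iteration 1/4 --
    RT 90: heading 270 -> 180
    FD 1.7: (6.3,0) -> (4.6,0) [heading=180, draw]
    -- iteration 2/4 --
    RT 90: heading 180 -> 90
    FD 1.7: (4.6,0) -> (4.6,1.7) [heading=90, draw]
    -- iteration 3/4 --
    RT 90: heading 90 -> 0
    FD 1.7: (4.6,1.7) -> (6.3,1.7) [heading=0, draw]
    -- iteration 4/4 --
    RT 90: heading 0 -> 270
    FD 1.7: (6.3,1.7) -> (6.3,0) [heading=270, draw]
  ]
  -- iteration 2/2 --
  FD 6.3: (6.3,0) -> (6.3,-6.3) [heading=270, draw]
  LT 270: heading 270 -> 180
  REPEAT 4 [
    -- iteration 1/4 --
    RT 90: heading 180 -> 90
    FD 1.7: (6.3,-6.3) -> (6.3,-4.6) [heading=90, draw]
    -- iteration 2/4 --
    RT 90: heading 90 -> 0
    FD 1.7: (6.3,-4.6) -> (8,-4.6) [heading=0, draw]
    -- iteration 3/4 --
    RT 90: heading 0 -> 270
    FD 1.7: (8,-4.6) -> (8,-6.3) [heading=270, draw]
    -- iteration 4/4 --
    RT 90: heading 270 -> 180
    FD 1.7: (8,-6.3) -> (6.3,-6.3) [heading=180, draw]
  ]
]
Final: pos=(6.3,-6.3), heading=180, 10 segment(s) drawn
Segments drawn: 10

Answer: 10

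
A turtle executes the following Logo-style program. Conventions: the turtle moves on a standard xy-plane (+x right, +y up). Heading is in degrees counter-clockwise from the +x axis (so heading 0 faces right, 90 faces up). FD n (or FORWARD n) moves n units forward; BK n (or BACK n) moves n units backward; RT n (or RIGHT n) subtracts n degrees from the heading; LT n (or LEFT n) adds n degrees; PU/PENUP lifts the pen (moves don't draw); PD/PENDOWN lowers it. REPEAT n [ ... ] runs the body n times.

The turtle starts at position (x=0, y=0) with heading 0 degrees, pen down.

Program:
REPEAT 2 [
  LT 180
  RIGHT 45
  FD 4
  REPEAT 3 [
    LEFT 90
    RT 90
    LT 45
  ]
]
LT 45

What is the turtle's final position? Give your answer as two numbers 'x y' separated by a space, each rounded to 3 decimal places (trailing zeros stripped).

Answer: 0 5.657

Derivation:
Executing turtle program step by step:
Start: pos=(0,0), heading=0, pen down
REPEAT 2 [
  -- iteration 1/2 --
  LT 180: heading 0 -> 180
  RT 45: heading 180 -> 135
  FD 4: (0,0) -> (-2.828,2.828) [heading=135, draw]
  REPEAT 3 [
    -- iteration 1/3 --
    LT 90: heading 135 -> 225
    RT 90: heading 225 -> 135
    LT 45: heading 135 -> 180
    -- iteration 2/3 --
    LT 90: heading 180 -> 270
    RT 90: heading 270 -> 180
    LT 45: heading 180 -> 225
    -- iteration 3/3 --
    LT 90: heading 225 -> 315
    RT 90: heading 315 -> 225
    LT 45: heading 225 -> 270
  ]
  -- iteration 2/2 --
  LT 180: heading 270 -> 90
  RT 45: heading 90 -> 45
  FD 4: (-2.828,2.828) -> (0,5.657) [heading=45, draw]
  REPEAT 3 [
    -- iteration 1/3 --
    LT 90: heading 45 -> 135
    RT 90: heading 135 -> 45
    LT 45: heading 45 -> 90
    -- iteration 2/3 --
    LT 90: heading 90 -> 180
    RT 90: heading 180 -> 90
    LT 45: heading 90 -> 135
    -- iteration 3/3 --
    LT 90: heading 135 -> 225
    RT 90: heading 225 -> 135
    LT 45: heading 135 -> 180
  ]
]
LT 45: heading 180 -> 225
Final: pos=(0,5.657), heading=225, 2 segment(s) drawn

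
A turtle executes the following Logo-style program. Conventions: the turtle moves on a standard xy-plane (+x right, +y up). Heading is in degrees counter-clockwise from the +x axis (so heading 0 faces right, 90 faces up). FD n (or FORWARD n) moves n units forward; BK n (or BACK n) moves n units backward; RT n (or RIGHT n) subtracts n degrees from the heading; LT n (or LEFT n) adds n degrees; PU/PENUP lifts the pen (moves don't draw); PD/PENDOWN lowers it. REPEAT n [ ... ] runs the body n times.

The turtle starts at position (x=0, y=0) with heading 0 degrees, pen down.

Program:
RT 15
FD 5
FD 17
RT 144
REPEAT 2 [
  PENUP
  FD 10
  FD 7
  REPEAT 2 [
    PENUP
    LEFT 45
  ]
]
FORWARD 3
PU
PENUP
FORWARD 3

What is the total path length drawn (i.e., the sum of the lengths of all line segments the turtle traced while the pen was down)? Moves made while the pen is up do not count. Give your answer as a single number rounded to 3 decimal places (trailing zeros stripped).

Answer: 22

Derivation:
Executing turtle program step by step:
Start: pos=(0,0), heading=0, pen down
RT 15: heading 0 -> 345
FD 5: (0,0) -> (4.83,-1.294) [heading=345, draw]
FD 17: (4.83,-1.294) -> (21.25,-5.694) [heading=345, draw]
RT 144: heading 345 -> 201
REPEAT 2 [
  -- iteration 1/2 --
  PU: pen up
  FD 10: (21.25,-5.694) -> (11.915,-9.278) [heading=201, move]
  FD 7: (11.915,-9.278) -> (5.38,-11.786) [heading=201, move]
  REPEAT 2 [
    -- iteration 1/2 --
    PU: pen up
    LT 45: heading 201 -> 246
    -- iteration 2/2 --
    PU: pen up
    LT 45: heading 246 -> 291
  ]
  -- iteration 2/2 --
  PU: pen up
  FD 10: (5.38,-11.786) -> (8.963,-21.122) [heading=291, move]
  FD 7: (8.963,-21.122) -> (11.472,-27.657) [heading=291, move]
  REPEAT 2 [
    -- iteration 1/2 --
    PU: pen up
    LT 45: heading 291 -> 336
    -- iteration 2/2 --
    PU: pen up
    LT 45: heading 336 -> 21
  ]
]
FD 3: (11.472,-27.657) -> (14.272,-26.582) [heading=21, move]
PU: pen up
PU: pen up
FD 3: (14.272,-26.582) -> (17.073,-25.507) [heading=21, move]
Final: pos=(17.073,-25.507), heading=21, 2 segment(s) drawn

Segment lengths:
  seg 1: (0,0) -> (4.83,-1.294), length = 5
  seg 2: (4.83,-1.294) -> (21.25,-5.694), length = 17
Total = 22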